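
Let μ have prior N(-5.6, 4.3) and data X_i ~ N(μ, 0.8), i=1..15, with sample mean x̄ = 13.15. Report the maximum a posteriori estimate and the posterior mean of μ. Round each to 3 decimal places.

μ_MAP = 12.920, E[μ|data] = 12.920

Posterior for μ is Normal. Precision-weighted mean: (1/4.3·-5.6 + 15/0.8·13.15) / (1/4.3 + 15/0.8) = 12.920.
A Normal posterior is symmetric, so mode = mean.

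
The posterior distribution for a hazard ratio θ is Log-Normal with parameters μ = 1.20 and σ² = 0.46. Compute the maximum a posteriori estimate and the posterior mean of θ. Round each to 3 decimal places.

Mode = exp(μ − σ²) = exp(0.74) = 2.096.
Mean = exp(μ + σ²/2) = exp(1.430) = 4.179.
The mean is pulled above the mode by the posterior's right skew.

MAP = 2.096; posterior mean = 4.179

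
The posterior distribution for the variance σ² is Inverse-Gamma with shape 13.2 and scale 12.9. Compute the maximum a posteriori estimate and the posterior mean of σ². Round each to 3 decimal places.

maximum a posteriori estimate = 0.908, posterior mean = 1.057

Mode = β/(α+1) = 12.9/14.2 = 0.908.
Mean = β/(α−1) = 12.9/12.2 = 1.057.
Right-skewed posterior ⇒ mode < mean.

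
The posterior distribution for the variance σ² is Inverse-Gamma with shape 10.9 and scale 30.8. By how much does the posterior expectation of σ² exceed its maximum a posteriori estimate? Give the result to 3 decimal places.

0.523

Mode = β/(α+1) = 30.8/11.9 = 2.588.
Mean = β/(α−1) = 30.8/9.9 = 3.111.
Difference = 3.111 − 2.588 = 0.523.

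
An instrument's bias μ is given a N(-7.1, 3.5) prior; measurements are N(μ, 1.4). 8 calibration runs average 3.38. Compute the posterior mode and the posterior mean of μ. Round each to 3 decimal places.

μ_MAP = 2.881, E[μ|data] = 2.881

Posterior for μ is Normal. Precision-weighted mean: (1/3.5·-7.1 + 8/1.4·3.38) / (1/3.5 + 8/1.4) = 2.881.
A Normal posterior is symmetric, so mode = mean.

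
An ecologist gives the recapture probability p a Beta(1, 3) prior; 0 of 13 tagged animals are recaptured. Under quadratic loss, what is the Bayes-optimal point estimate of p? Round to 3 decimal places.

0.059

Posterior: Beta(1+0, 3+13) = Beta(1, 16).
Since α = 1 ≤ 1 and β > 1, the Beta density is monotone decreasing on [0,1]; the mode is at 0.
Mean = 1/(1+16) = 0.059.
Quadratic loss ⇒ the optimal estimator is the posterior mean.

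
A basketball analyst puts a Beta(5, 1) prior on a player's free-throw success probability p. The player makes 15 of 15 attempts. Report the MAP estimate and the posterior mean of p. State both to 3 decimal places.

MAP = 1.000, posterior mean = 0.952

Posterior: Beta(5+15, 1+0) = Beta(20, 1).
Since β = 1 ≤ 1 and α > 1, the Beta density is monotone increasing on [0,1]; the mode is at 1.
Mean = 20/(20+1) = 0.952.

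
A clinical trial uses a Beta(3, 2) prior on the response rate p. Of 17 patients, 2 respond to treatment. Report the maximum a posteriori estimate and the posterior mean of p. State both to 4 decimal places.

maximum a posteriori estimate = 0.2000, posterior mean = 0.2273

Posterior: Beta(3+2, 2+15) = Beta(5, 17).
Mode = (5−1)/(5+17−2) = 4/20 = 0.2000.
Mean = 5/(5+17) = 5/22 = 0.2273.
Mean > mode: the posterior has a right tail.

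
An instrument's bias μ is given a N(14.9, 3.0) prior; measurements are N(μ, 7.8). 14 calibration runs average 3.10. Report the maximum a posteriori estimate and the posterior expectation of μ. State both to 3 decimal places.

Posterior for μ is Normal. Precision-weighted mean: (1/3.0·14.9 + 14/7.8·3.10) / (1/3.0 + 14/7.8) = 4.948.
A Normal posterior is symmetric, so mode = mean.

maximum a posteriori estimate = 4.948, posterior expectation = 4.948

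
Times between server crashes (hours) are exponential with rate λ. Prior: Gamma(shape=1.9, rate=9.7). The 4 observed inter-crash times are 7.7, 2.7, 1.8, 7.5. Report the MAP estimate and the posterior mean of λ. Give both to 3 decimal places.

Σ times = 19.7. Posterior: Gamma(shape = 1.9+4 = 5.9, rate = 9.7+19.7 = 29.4).
Mode = (α−1)/β = 4.9/29.4 = 0.167.
Mean = α/β = 5.9/29.4 = 0.201.

MAP = 0.167, posterior mean = 0.201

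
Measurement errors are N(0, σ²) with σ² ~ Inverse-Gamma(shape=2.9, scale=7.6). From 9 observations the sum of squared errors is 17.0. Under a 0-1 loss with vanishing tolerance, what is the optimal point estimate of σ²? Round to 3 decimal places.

Posterior: Inverse-Gamma(shape = 2.9+9/2 = 7.4, scale = 7.6+17.0/2 = 16.1).
Mode = β/(α+1) = 16.1/8.4 = 1.917.
Mean = β/(α−1) = 16.1/6.4 = 2.516.
This is the posterior mode — the MAP estimate.

1.917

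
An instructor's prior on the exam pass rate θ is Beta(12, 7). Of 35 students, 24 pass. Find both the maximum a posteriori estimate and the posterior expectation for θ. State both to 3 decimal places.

MAP: 0.673. Posterior mean: 0.667.

Posterior: Beta(12+24, 7+11) = Beta(36, 18).
Mode = (36−1)/(36+18−2) = 35/52 = 0.673.
Mean = 36/(36+18) = 36/54 = 0.667.
The posterior is left-skewed, so the mode exceeds the mean.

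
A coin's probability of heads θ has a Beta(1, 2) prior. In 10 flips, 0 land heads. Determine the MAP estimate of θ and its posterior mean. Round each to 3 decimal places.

Posterior: Beta(1+0, 2+10) = Beta(1, 12).
Since α = 1 ≤ 1 and β > 1, the Beta density is monotone decreasing on [0,1]; the mode is at 0.
Mean = 1/(1+12) = 0.077.
Right-skewed posterior ⇒ mode < mean.

MAP estimate = 0.000, posterior mean = 0.077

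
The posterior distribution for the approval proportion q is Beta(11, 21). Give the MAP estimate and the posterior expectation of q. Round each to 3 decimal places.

Mode = (11−1)/(11+21−2) = 10/30 = 0.333.
Mean = 11/(11+21) = 11/32 = 0.344.
Right-skewed posterior ⇒ mode < mean.

MAP = 0.333; posterior mean = 0.344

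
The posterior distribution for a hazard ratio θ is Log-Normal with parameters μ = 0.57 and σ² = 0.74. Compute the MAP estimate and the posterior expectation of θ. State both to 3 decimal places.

Mode = exp(μ − σ²) = exp(-0.17) = 0.844.
Mean = exp(μ + σ²/2) = exp(0.940) = 2.560.

MAP = 0.844, posterior mean = 2.560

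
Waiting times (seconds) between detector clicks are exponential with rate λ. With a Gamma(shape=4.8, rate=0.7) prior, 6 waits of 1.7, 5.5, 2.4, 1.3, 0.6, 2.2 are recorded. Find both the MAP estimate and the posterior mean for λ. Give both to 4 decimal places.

λ_MAP = 0.6806, E[λ|data] = 0.7500

Σ times = 13.7. Posterior: Gamma(shape = 4.8+6 = 10.8, rate = 0.7+13.7 = 14.4).
Mode = (α−1)/β = 9.8/14.4 = 0.6806.
Mean = α/β = 10.8/14.4 = 0.7500.
Right-skewed posterior ⇒ mode < mean.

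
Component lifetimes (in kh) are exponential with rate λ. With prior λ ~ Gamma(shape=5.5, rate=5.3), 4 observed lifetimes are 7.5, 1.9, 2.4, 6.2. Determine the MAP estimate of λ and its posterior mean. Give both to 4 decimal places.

λ_MAP = 0.3648, E[λ|data] = 0.4077

Σ times = 18.0. Posterior: Gamma(shape = 5.5+4 = 9.5, rate = 5.3+18.0 = 23.3).
Mode = (α−1)/β = 8.5/23.3 = 0.3648.
Mean = α/β = 9.5/23.3 = 0.4077.
The posterior is right-skewed, so the mean exceeds the mode.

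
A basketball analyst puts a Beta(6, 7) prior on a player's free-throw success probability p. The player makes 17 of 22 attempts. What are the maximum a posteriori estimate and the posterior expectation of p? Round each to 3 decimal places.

Posterior: Beta(6+17, 7+5) = Beta(23, 12).
Mode = (23−1)/(23+12−2) = 22/33 = 0.667.
Mean = 23/(23+12) = 23/35 = 0.657.
Mode > mean: the posterior has a left tail.

maximum a posteriori estimate = 0.667, posterior expectation = 0.657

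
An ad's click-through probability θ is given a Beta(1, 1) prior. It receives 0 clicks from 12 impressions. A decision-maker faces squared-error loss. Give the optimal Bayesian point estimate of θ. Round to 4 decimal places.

Posterior: Beta(1+0, 1+12) = Beta(1, 13).
Since α = 1 ≤ 1 and β > 1, the Beta density is monotone decreasing on [0,1]; the mode is at 0.
Mean = 1/(1+13) = 0.0714.
Squared-error loss ⇒ the optimal estimator is the posterior mean.

0.0714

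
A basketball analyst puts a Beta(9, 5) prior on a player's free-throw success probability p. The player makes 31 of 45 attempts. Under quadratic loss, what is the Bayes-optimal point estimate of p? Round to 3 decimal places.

0.678

Posterior: Beta(9+31, 5+14) = Beta(40, 19).
Mode = (40−1)/(40+19−2) = 39/57 = 0.684.
Mean = 40/(40+19) = 40/59 = 0.678.
Quadratic loss ⇒ the optimal estimator is the posterior mean.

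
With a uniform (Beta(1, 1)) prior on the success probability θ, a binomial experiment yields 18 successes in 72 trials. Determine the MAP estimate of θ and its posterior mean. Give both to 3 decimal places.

MAP = 0.250; posterior mean = 0.257

Posterior: Beta(1+18, 1+54) = Beta(19, 55).
Mode = (19−1)/(19+55−2) = 18/72 = 0.250.
With a flat prior the MAP equals the MLE, 18/72.
Mean = 19/(19+55) = 19/74 = 0.257.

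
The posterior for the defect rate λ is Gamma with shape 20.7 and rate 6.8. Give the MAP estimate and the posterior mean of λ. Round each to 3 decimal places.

MAP = 2.897; posterior mean = 3.044

Mode = (α−1)/β = 19.7/6.8 = 2.897.
Mean = α/β = 20.7/6.8 = 3.044.
Mean > mode: the posterior has a right tail.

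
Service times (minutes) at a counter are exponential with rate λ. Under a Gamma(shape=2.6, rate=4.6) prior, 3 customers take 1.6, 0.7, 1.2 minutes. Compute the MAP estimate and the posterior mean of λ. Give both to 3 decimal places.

MAP = 0.568, posterior mean = 0.691

Σ times = 3.5. Posterior: Gamma(shape = 2.6+3 = 5.6, rate = 4.6+3.5 = 8.1).
Mode = (α−1)/β = 4.6/8.1 = 0.568.
Mean = α/β = 5.6/8.1 = 0.691.
Mean > mode: the posterior has a right tail.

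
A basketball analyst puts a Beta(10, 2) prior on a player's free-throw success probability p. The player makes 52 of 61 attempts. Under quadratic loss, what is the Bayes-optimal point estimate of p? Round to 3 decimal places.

Posterior: Beta(10+52, 2+9) = Beta(62, 11).
Mode = (62−1)/(62+11−2) = 61/71 = 0.859.
Mean = 62/(62+11) = 62/73 = 0.849.
Quadratic loss ⇒ the optimal estimator is the posterior mean.

0.849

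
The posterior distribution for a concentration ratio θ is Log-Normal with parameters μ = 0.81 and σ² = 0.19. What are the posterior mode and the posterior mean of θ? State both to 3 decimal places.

Mode = exp(μ − σ²) = exp(0.62) = 1.859.
Mean = exp(μ + σ²/2) = exp(0.905) = 2.472.
Right-skewed posterior ⇒ mode < mean.

posterior mode = 1.859, posterior mean = 2.472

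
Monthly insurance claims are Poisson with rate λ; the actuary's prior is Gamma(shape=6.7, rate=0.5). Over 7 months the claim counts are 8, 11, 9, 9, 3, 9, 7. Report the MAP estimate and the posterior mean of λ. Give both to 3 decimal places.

MAP: 8.227. Posterior mean: 8.360.

Σ counts = 56. Posterior: Gamma(shape = 6.7+56 = 62.7, rate = 0.5+7 = 7.5).
Mode = (α−1)/β = 61.7/7.5 = 8.227.
Mean = α/β = 62.7/7.5 = 8.360.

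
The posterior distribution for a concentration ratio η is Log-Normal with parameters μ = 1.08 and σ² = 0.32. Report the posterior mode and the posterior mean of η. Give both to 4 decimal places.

Mode = exp(μ − σ²) = exp(0.76) = 2.1383.
Mean = exp(μ + σ²/2) = exp(1.240) = 3.4556.

MAP = 2.1383; posterior mean = 3.4556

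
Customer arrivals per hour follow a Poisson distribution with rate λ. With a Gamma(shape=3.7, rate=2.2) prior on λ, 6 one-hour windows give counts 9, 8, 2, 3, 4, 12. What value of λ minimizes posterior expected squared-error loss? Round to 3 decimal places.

Σ counts = 38. Posterior: Gamma(shape = 3.7+38 = 41.7, rate = 2.2+6 = 8.2).
Mode = (α−1)/β = 40.7/8.2 = 4.963.
Mean = α/β = 41.7/8.2 = 5.085.
Squared-error loss ⇒ the optimal estimator is the posterior mean.

5.085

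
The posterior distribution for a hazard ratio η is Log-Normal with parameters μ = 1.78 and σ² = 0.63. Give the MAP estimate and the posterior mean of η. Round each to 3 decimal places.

MAP: 3.158. Posterior mean: 8.125.

Mode = exp(μ − σ²) = exp(1.15) = 3.158.
Mean = exp(μ + σ²/2) = exp(2.095) = 8.125.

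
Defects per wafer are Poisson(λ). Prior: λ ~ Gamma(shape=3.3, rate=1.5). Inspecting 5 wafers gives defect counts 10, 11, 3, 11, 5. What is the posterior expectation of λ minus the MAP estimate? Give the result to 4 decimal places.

Σ counts = 40. Posterior: Gamma(shape = 3.3+40 = 43.3, rate = 1.5+5 = 6.5).
Mode = (α−1)/β = 42.3/6.5 = 6.5077.
Mean = α/β = 43.3/6.5 = 6.6615.
Difference = 6.6615 − 6.5077 = 0.1538.
The posterior is right-skewed, so the mean exceeds the mode.

0.1538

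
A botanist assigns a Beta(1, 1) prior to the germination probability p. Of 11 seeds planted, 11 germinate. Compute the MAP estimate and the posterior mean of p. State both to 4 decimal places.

MAP: 1.0000. Posterior mean: 0.9231.

Posterior: Beta(1+11, 1+0) = Beta(12, 1).
Since β = 1 ≤ 1 and α > 1, the Beta density is monotone increasing on [0,1]; the mode is at 1.
Mean = 12/(12+1) = 0.9231.
Left-skewed posterior ⇒ mean < mode.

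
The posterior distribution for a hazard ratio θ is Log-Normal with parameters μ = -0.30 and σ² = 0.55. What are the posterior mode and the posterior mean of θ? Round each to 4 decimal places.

MAP = 0.4274; posterior mean = 0.9753

Mode = exp(μ − σ²) = exp(-0.85) = 0.4274.
Mean = exp(μ + σ²/2) = exp(-0.025) = 0.9753.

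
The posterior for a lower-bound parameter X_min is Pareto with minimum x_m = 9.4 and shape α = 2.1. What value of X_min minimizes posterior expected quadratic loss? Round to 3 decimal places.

17.945

The Pareto density is strictly decreasing on [x_m, ∞), so the mode is x_m = 9.400.
Mean = α·x_m/(α−1) = 2.1·9.4/1.1 = 17.945.
Quadratic loss ⇒ the optimal estimator is the posterior mean.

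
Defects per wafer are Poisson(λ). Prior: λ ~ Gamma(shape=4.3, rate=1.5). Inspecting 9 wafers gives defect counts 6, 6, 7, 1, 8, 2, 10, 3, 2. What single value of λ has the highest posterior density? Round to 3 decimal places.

Σ counts = 45. Posterior: Gamma(shape = 4.3+45 = 49.3, rate = 1.5+9 = 10.5).
Mode = (α−1)/β = 48.3/10.5 = 4.600.
Mean = α/β = 49.3/10.5 = 4.695.
This is the posterior mode — the MAP estimate.

4.600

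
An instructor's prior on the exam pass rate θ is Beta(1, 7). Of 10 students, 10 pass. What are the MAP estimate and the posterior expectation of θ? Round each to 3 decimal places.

MAP estimate = 0.625, posterior expectation = 0.611

Posterior: Beta(1+10, 7+0) = Beta(11, 7).
Mode = (11−1)/(11+7−2) = 10/16 = 0.625.
Mean = 11/(11+7) = 11/18 = 0.611.
The posterior is left-skewed, so the mode exceeds the mean.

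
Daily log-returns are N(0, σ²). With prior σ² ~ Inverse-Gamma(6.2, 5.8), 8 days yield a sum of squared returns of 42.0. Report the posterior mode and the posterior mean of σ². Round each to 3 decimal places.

Posterior: Inverse-Gamma(shape = 6.2+8/2 = 10.2, scale = 5.8+42.0/2 = 26.8).
Mode = β/(α+1) = 26.8/11.2 = 2.393.
Mean = β/(α−1) = 26.8/9.2 = 2.913.

MAP = 2.393, posterior mean = 2.913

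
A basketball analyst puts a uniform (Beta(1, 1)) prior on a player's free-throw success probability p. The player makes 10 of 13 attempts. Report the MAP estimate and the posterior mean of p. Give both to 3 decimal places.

MAP: 0.769. Posterior mean: 0.733.

Posterior: Beta(1+10, 1+3) = Beta(11, 4).
Mode = (11−1)/(11+4−2) = 10/13 = 0.769.
Mean = 11/(11+4) = 11/15 = 0.733.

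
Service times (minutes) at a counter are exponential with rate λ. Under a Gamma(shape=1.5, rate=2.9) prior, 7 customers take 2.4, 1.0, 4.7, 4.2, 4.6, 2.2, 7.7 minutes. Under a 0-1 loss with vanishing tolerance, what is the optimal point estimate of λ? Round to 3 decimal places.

0.253

Σ times = 26.8. Posterior: Gamma(shape = 1.5+7 = 8.5, rate = 2.9+26.8 = 29.7).
Mode = (α−1)/β = 7.5/29.7 = 0.253.
Mean = α/β = 8.5/29.7 = 0.286.
This is the posterior mode — the MAP estimate.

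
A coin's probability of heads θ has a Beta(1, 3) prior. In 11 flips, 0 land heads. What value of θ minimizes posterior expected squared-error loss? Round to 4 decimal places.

Posterior: Beta(1+0, 3+11) = Beta(1, 14).
Since α = 1 ≤ 1 and β > 1, the Beta density is monotone decreasing on [0,1]; the mode is at 0.
Mean = 1/(1+14) = 0.0667.
Squared-error loss ⇒ the optimal estimator is the posterior mean.

0.0667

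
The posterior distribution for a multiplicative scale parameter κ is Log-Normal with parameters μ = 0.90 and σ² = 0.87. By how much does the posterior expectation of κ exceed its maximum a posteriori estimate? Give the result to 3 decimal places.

Mode = exp(μ − σ²) = exp(0.03) = 1.030.
Mean = exp(μ + σ²/2) = exp(1.335) = 3.800.
Difference = 3.800 − 1.030 = 2.770.
The mean is pulled above the mode by the posterior's right skew.

2.770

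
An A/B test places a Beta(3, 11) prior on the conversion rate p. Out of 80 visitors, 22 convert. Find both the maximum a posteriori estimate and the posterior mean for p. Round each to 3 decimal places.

Posterior: Beta(3+22, 11+58) = Beta(25, 69).
Mode = (25−1)/(25+69−2) = 24/92 = 0.261.
Mean = 25/(25+69) = 25/94 = 0.266.
The mean is pulled above the mode by the posterior's right skew.

maximum a posteriori estimate = 0.261, posterior mean = 0.266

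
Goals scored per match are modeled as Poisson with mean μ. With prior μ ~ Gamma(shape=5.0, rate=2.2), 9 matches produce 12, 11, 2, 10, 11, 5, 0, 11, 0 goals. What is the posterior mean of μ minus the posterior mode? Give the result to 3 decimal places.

0.089

Σ counts = 62. Posterior: Gamma(shape = 5.0+62 = 67.0, rate = 2.2+9 = 11.2).
Mode = (α−1)/β = 66.0/11.2 = 5.893.
Mean = α/β = 67.0/11.2 = 5.982.
Difference = 5.982 − 5.893 = 0.089.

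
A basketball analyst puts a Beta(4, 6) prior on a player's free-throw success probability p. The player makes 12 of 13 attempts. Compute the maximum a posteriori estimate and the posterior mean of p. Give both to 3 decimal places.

maximum a posteriori estimate = 0.714, posterior mean = 0.696

Posterior: Beta(4+12, 6+1) = Beta(16, 7).
Mode = (16−1)/(16+7−2) = 15/21 = 0.714.
Mean = 16/(16+7) = 16/23 = 0.696.
Left-skewed posterior ⇒ mean < mode.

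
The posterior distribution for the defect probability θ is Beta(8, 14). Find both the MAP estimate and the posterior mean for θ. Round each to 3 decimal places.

MAP estimate = 0.350, posterior mean = 0.364

Mode = (8−1)/(8+14−2) = 7/20 = 0.350.
Mean = 8/(8+14) = 8/22 = 0.364.
Right-skewed posterior ⇒ mode < mean.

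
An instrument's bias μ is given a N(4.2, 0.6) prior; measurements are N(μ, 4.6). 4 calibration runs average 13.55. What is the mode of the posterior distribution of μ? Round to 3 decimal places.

Posterior for μ is Normal. Precision-weighted mean: (1/0.6·4.2 + 4/4.6·13.55) / (1/0.6 + 4/4.6) = 7.406.
A Normal posterior is symmetric, so mode = mean.
This is the posterior mode — the MAP estimate.

7.406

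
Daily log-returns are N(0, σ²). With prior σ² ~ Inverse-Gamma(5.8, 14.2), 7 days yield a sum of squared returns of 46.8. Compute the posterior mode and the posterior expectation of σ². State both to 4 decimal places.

Posterior: Inverse-Gamma(shape = 5.8+7/2 = 9.3, scale = 14.2+46.8/2 = 37.6).
Mode = β/(α+1) = 37.6/10.3 = 3.6505.
Mean = β/(α−1) = 37.6/8.3 = 4.5301.

MAP: 3.6505. Posterior mean: 4.5301.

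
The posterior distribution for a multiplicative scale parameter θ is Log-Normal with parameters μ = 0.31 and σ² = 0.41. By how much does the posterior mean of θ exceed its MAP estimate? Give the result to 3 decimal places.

0.769

Mode = exp(μ − σ²) = exp(-0.10) = 0.905.
Mean = exp(μ + σ²/2) = exp(0.515) = 1.674.
Difference = 1.674 − 0.905 = 0.769.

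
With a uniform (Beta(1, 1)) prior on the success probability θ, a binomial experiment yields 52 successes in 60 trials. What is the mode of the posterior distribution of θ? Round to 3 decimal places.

0.867

Posterior: Beta(1+52, 1+8) = Beta(53, 9).
Mode = (53−1)/(53+9−2) = 52/60 = 0.867.
Mean = 53/(53+9) = 53/62 = 0.855.
This is the posterior mode — the MAP estimate.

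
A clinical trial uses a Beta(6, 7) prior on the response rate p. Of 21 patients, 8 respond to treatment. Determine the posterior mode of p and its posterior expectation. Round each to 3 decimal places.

posterior mode = 0.406, posterior expectation = 0.412

Posterior: Beta(6+8, 7+13) = Beta(14, 20).
Mode = (14−1)/(14+20−2) = 13/32 = 0.406.
Mean = 14/(14+20) = 14/34 = 0.412.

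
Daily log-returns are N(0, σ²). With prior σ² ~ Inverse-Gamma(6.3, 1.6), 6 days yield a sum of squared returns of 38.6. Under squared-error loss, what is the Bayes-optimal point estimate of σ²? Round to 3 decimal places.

Posterior: Inverse-Gamma(shape = 6.3+6/2 = 9.3, scale = 1.6+38.6/2 = 20.9).
Mode = β/(α+1) = 20.9/10.3 = 2.029.
Mean = β/(α−1) = 20.9/8.3 = 2.518.
Squared-error loss ⇒ the optimal estimator is the posterior mean.

2.518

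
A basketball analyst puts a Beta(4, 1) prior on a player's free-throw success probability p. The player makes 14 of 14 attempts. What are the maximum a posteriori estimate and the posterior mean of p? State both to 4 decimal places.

p_MAP = 1.0000, E[p|data] = 0.9474

Posterior: Beta(4+14, 1+0) = Beta(18, 1).
Since β = 1 ≤ 1 and α > 1, the Beta density is monotone increasing on [0,1]; the mode is at 1.
Mean = 18/(18+1) = 0.9474.
The posterior is left-skewed, so the mode exceeds the mean.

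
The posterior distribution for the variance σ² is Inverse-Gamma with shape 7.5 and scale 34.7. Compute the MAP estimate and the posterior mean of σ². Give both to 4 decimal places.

Mode = β/(α+1) = 34.7/8.5 = 4.0824.
Mean = β/(α−1) = 34.7/6.5 = 5.3385.

σ²_MAP = 4.0824, E[σ²|data] = 5.3385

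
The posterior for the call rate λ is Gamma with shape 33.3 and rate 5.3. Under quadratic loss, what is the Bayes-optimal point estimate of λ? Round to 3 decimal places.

6.283

Mode = (α−1)/β = 32.3/5.3 = 6.094.
Mean = α/β = 33.3/5.3 = 6.283.
Quadratic loss ⇒ the optimal estimator is the posterior mean.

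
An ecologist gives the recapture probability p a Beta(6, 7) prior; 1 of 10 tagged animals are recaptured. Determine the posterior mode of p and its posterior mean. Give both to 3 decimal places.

MAP = 0.286; posterior mean = 0.304

Posterior: Beta(6+1, 7+9) = Beta(7, 16).
Mode = (7−1)/(7+16−2) = 6/21 = 0.286.
Mean = 7/(7+16) = 7/23 = 0.304.
Right-skewed posterior ⇒ mode < mean.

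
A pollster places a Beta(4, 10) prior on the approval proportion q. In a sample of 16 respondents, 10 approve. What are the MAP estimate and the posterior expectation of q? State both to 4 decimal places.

MAP estimate = 0.4643, posterior expectation = 0.4667

Posterior: Beta(4+10, 10+6) = Beta(14, 16).
Mode = (14−1)/(14+16−2) = 13/28 = 0.4643.
Mean = 14/(14+16) = 14/30 = 0.4667.
Mean > mode: the posterior has a right tail.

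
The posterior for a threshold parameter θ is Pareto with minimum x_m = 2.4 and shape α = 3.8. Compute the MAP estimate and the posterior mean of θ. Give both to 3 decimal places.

The Pareto density is strictly decreasing on [x_m, ∞), so the mode is x_m = 2.400.
Mean = α·x_m/(α−1) = 3.8·2.4/2.8 = 3.257.
The posterior is right-skewed, so the mean exceeds the mode.

θ_MAP = 2.400, E[θ|data] = 3.257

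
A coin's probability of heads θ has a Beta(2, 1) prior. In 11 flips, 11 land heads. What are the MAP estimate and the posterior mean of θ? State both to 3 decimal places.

Posterior: Beta(2+11, 1+0) = Beta(13, 1).
Since β = 1 ≤ 1 and α > 1, the Beta density is monotone increasing on [0,1]; the mode is at 1.
Mean = 13/(13+1) = 0.929.
Left-skewed posterior ⇒ mean < mode.

θ_MAP = 1.000, E[θ|data] = 0.929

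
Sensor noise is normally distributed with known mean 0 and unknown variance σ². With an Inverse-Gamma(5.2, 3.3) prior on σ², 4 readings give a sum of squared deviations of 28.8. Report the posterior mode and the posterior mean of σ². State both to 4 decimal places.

MAP = 2.1585, posterior mean = 2.8548

Posterior: Inverse-Gamma(shape = 5.2+4/2 = 7.2, scale = 3.3+28.8/2 = 17.7).
Mode = β/(α+1) = 17.7/8.2 = 2.1585.
Mean = β/(α−1) = 17.7/6.2 = 2.8548.
Right-skewed posterior ⇒ mode < mean.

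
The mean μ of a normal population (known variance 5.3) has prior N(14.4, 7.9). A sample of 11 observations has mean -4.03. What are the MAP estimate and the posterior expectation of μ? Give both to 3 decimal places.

Posterior for μ is Normal. Precision-weighted mean: (1/7.9·14.4 + 11/5.3·-4.03) / (1/7.9 + 11/5.3) = -2.971.
A Normal posterior is symmetric, so mode = mean.

μ_MAP = -2.971, E[μ|data] = -2.971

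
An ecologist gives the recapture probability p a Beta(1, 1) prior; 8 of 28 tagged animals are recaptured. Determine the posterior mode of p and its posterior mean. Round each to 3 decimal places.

p_MAP = 0.286, E[p|data] = 0.300

Posterior: Beta(1+8, 1+20) = Beta(9, 21).
Mode = (9−1)/(9+21−2) = 8/28 = 0.286.
With a flat prior the MAP equals the MLE, 8/28.
Mean = 9/(9+21) = 9/30 = 0.300.
The posterior is right-skewed, so the mean exceeds the mode.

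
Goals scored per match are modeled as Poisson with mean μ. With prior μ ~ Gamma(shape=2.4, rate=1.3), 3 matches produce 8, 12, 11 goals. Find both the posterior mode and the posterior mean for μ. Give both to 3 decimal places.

Σ counts = 31. Posterior: Gamma(shape = 2.4+31 = 33.4, rate = 1.3+3 = 4.3).
Mode = (α−1)/β = 32.4/4.3 = 7.535.
Mean = α/β = 33.4/4.3 = 7.767.

MAP = 7.535, posterior mean = 7.767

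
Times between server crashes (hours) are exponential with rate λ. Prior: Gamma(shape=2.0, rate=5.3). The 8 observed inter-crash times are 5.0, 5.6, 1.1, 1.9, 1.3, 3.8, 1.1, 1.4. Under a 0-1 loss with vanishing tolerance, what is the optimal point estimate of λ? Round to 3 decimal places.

0.340

Σ times = 21.2. Posterior: Gamma(shape = 2.0+8 = 10.0, rate = 5.3+21.2 = 26.5).
Mode = (α−1)/β = 9.0/26.5 = 0.340.
Mean = α/β = 10.0/26.5 = 0.377.
This is the posterior mode — the MAP estimate.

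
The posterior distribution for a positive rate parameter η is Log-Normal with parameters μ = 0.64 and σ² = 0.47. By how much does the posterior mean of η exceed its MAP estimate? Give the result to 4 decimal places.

1.2136

Mode = exp(μ − σ²) = exp(0.17) = 1.1853.
Mean = exp(μ + σ²/2) = exp(0.875) = 2.3989.
Difference = 2.3989 − 1.1853 = 1.2136.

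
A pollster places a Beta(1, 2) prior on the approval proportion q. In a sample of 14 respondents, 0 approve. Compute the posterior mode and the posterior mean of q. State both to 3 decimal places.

MAP = 0.000, posterior mean = 0.059

Posterior: Beta(1+0, 2+14) = Beta(1, 16).
Since α = 1 ≤ 1 and β > 1, the Beta density is monotone decreasing on [0,1]; the mode is at 0.
Mean = 1/(1+16) = 0.059.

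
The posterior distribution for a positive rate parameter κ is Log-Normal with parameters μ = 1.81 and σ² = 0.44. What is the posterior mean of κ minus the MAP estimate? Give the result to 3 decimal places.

3.679

Mode = exp(μ − σ²) = exp(1.37) = 3.935.
Mean = exp(μ + σ²/2) = exp(2.030) = 7.614.
Difference = 7.614 − 3.935 = 3.679.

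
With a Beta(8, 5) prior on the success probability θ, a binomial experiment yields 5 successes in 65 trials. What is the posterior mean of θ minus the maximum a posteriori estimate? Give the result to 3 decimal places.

0.009

Posterior: Beta(8+5, 5+60) = Beta(13, 65).
Mode = (13−1)/(13+65−2) = 12/76 = 0.158.
Mean = 13/(13+65) = 13/78 = 0.167.
Difference = 0.167 − 0.158 = 0.009.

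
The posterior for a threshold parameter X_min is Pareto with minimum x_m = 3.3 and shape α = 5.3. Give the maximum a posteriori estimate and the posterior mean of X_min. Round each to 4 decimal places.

The Pareto density is strictly decreasing on [x_m, ∞), so the mode is x_m = 3.3000.
Mean = α·x_m/(α−1) = 5.3·3.3/4.3 = 4.0674.

X_min_MAP = 3.3000, E[X_min|data] = 4.0674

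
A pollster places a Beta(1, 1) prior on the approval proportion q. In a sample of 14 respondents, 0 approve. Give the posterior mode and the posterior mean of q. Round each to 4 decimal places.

MAP: 0.0000. Posterior mean: 0.0625.

Posterior: Beta(1+0, 1+14) = Beta(1, 15).
Since α = 1 ≤ 1 and β > 1, the Beta density is monotone decreasing on [0,1]; the mode is at 0.
Mean = 1/(1+15) = 0.0625.
The posterior is right-skewed, so the mean exceeds the mode.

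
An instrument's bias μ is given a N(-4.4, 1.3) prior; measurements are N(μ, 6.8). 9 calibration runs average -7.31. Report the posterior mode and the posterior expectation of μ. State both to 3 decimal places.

Posterior for μ is Normal. Precision-weighted mean: (1/1.3·-4.4 + 9/6.8·-7.31) / (1/1.3 + 9/6.8) = -6.240.
A Normal posterior is symmetric, so mode = mean.

posterior mode = -6.240, posterior expectation = -6.240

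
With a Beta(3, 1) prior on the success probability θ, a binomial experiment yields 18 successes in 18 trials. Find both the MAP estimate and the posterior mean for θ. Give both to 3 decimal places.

Posterior: Beta(3+18, 1+0) = Beta(21, 1).
Since β = 1 ≤ 1 and α > 1, the Beta density is monotone increasing on [0,1]; the mode is at 1.
Mean = 21/(21+1) = 0.955.
The posterior is left-skewed, so the mode exceeds the mean.

MAP estimate = 1.000, posterior mean = 0.955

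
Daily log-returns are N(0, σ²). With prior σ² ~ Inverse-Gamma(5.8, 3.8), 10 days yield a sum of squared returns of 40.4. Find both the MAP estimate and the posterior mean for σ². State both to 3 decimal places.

Posterior: Inverse-Gamma(shape = 5.8+10/2 = 10.8, scale = 3.8+40.4/2 = 24.0).
Mode = β/(α+1) = 24.0/11.8 = 2.034.
Mean = β/(α−1) = 24.0/9.8 = 2.449.
The mean is pulled above the mode by the posterior's right skew.

MAP = 2.034; posterior mean = 2.449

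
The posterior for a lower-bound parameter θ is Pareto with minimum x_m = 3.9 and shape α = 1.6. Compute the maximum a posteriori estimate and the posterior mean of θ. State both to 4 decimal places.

MAP = 3.9000; posterior mean = 10.4000

The Pareto density is strictly decreasing on [x_m, ∞), so the mode is x_m = 3.9000.
Mean = α·x_m/(α−1) = 1.6·3.9/0.6 = 10.4000.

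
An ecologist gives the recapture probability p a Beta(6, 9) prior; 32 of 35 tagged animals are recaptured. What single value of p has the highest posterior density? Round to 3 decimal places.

0.771

Posterior: Beta(6+32, 9+3) = Beta(38, 12).
Mode = (38−1)/(38+12−2) = 37/48 = 0.771.
Mean = 38/(38+12) = 38/50 = 0.760.
This is the posterior mode — the MAP estimate.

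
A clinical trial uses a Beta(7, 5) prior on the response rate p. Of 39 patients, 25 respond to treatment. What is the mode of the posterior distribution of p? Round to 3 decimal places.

Posterior: Beta(7+25, 5+14) = Beta(32, 19).
Mode = (32−1)/(32+19−2) = 31/49 = 0.633.
Mean = 32/(32+19) = 32/51 = 0.627.
This is the posterior mode — the MAP estimate.

0.633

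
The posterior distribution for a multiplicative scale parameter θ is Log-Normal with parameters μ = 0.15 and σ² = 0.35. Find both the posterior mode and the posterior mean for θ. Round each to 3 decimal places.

θ_MAP = 0.819, E[θ|data] = 1.384

Mode = exp(μ − σ²) = exp(-0.20) = 0.819.
Mean = exp(μ + σ²/2) = exp(0.325) = 1.384.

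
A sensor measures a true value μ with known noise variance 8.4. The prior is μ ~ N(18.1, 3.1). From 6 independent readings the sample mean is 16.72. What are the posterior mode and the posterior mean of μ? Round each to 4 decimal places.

MAP = 17.1493, posterior mean = 17.1493

Posterior for μ is Normal. Precision-weighted mean: (1/3.1·18.1 + 6/8.4·16.72) / (1/3.1 + 6/8.4) = 17.1493.
A Normal posterior is symmetric, so mode = mean.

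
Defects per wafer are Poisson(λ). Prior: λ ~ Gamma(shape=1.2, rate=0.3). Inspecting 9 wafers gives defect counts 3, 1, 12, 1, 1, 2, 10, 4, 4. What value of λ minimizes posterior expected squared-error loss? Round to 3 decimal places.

4.215

Σ counts = 38. Posterior: Gamma(shape = 1.2+38 = 39.2, rate = 0.3+9 = 9.3).
Mode = (α−1)/β = 38.2/9.3 = 4.108.
Mean = α/β = 39.2/9.3 = 4.215.
Squared-error loss ⇒ the optimal estimator is the posterior mean.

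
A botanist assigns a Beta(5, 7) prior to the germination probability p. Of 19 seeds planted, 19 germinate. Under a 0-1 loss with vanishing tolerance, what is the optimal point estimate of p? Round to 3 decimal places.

Posterior: Beta(5+19, 7+0) = Beta(24, 7).
Mode = (24−1)/(24+7−2) = 23/29 = 0.793.
Mean = 24/(24+7) = 24/31 = 0.774.
This is the posterior mode — the MAP estimate.

0.793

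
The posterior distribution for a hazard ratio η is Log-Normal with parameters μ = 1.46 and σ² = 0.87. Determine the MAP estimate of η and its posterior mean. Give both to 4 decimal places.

η_MAP = 1.8040, E[η|data] = 6.6525

Mode = exp(μ − σ²) = exp(0.59) = 1.8040.
Mean = exp(μ + σ²/2) = exp(1.895) = 6.6525.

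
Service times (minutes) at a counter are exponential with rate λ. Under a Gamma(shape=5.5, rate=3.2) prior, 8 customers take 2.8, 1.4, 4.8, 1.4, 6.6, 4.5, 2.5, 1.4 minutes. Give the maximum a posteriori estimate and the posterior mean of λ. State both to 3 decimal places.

MAP: 0.437. Posterior mean: 0.472.

Σ times = 25.4. Posterior: Gamma(shape = 5.5+8 = 13.5, rate = 3.2+25.4 = 28.6).
Mode = (α−1)/β = 12.5/28.6 = 0.437.
Mean = α/β = 13.5/28.6 = 0.472.
Mean > mode: the posterior has a right tail.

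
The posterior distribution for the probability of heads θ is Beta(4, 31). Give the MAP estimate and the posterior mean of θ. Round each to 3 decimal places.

MAP: 0.091. Posterior mean: 0.114.

Mode = (4−1)/(4+31−2) = 3/33 = 0.091.
Mean = 4/(4+31) = 4/35 = 0.114.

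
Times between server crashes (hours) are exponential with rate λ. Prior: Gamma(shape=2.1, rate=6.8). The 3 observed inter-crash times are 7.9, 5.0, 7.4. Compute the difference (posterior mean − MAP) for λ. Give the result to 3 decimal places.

0.037

Σ times = 20.3. Posterior: Gamma(shape = 2.1+3 = 5.1, rate = 6.8+20.3 = 27.1).
Mode = (α−1)/β = 4.1/27.1 = 0.151.
Mean = α/β = 5.1/27.1 = 0.188.
Difference = 0.188 − 0.151 = 0.037.
Right-skewed posterior ⇒ mode < mean.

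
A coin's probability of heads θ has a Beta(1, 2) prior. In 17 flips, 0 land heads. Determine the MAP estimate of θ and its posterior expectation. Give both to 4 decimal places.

MAP = 0.0000; posterior mean = 0.0500

Posterior: Beta(1+0, 2+17) = Beta(1, 19).
Since α = 1 ≤ 1 and β > 1, the Beta density is monotone decreasing on [0,1]; the mode is at 0.
Mean = 1/(1+19) = 0.0500.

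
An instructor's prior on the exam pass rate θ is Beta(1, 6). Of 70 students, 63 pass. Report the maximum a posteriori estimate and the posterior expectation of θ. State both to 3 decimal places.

MAP = 0.840, posterior mean = 0.831

Posterior: Beta(1+63, 6+7) = Beta(64, 13).
Mode = (64−1)/(64+13−2) = 63/75 = 0.840.
Mean = 64/(64+13) = 64/77 = 0.831.
The posterior is left-skewed, so the mode exceeds the mean.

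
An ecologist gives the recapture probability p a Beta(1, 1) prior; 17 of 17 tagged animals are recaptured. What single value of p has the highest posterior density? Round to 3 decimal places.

1.000

Posterior: Beta(1+17, 1+0) = Beta(18, 1).
Since β = 1 ≤ 1 and α > 1, the Beta density is monotone increasing on [0,1]; the mode is at 1.
Mean = 18/(18+1) = 0.947.
This is the posterior mode — the MAP estimate.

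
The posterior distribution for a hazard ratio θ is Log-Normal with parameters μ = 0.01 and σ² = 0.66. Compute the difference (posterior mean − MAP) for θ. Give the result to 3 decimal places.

0.883

Mode = exp(μ − σ²) = exp(-0.65) = 0.522.
Mean = exp(μ + σ²/2) = exp(0.340) = 1.405.
Difference = 1.405 − 0.522 = 0.883.
The mean is pulled above the mode by the posterior's right skew.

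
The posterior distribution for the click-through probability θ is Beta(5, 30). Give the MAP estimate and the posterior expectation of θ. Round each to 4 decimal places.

θ_MAP = 0.1212, E[θ|data] = 0.1429

Mode = (5−1)/(5+30−2) = 4/33 = 0.1212.
Mean = 5/(5+30) = 5/35 = 0.1429.
The mean is pulled above the mode by the posterior's right skew.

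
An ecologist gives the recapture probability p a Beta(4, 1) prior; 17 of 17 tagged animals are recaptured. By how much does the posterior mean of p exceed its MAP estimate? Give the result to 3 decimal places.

-0.045

Posterior: Beta(4+17, 1+0) = Beta(21, 1).
Since β = 1 ≤ 1 and α > 1, the Beta density is monotone increasing on [0,1]; the mode is at 1.
Mean = 21/(21+1) = 0.955.
Difference = 0.955 − 1.000 = -0.045.
Mode > mean: the posterior has a left tail.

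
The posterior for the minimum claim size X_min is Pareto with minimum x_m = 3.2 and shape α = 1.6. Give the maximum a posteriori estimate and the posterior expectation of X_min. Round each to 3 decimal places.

The Pareto density is strictly decreasing on [x_m, ∞), so the mode is x_m = 3.200.
Mean = α·x_m/(α−1) = 1.6·3.2/0.6 = 8.533.
The mean is pulled above the mode by the posterior's right skew.

maximum a posteriori estimate = 3.200, posterior expectation = 8.533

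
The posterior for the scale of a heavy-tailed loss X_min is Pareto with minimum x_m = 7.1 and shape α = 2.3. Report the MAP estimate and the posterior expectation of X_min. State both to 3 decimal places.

The Pareto density is strictly decreasing on [x_m, ∞), so the mode is x_m = 7.100.
Mean = α·x_m/(α−1) = 2.3·7.1/1.3 = 12.562.

MAP: 7.100. Posterior mean: 12.562.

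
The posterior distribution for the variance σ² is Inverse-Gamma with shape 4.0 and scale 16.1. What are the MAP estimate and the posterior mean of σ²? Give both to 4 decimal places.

Mode = β/(α+1) = 16.1/5.0 = 3.2200.
Mean = β/(α−1) = 16.1/3.0 = 5.3667.
Mean > mode: the posterior has a right tail.

σ²_MAP = 3.2200, E[σ²|data] = 5.3667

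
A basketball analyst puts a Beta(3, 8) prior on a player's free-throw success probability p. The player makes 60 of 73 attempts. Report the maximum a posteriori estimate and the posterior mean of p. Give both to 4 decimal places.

p_MAP = 0.7561, E[p|data] = 0.7500

Posterior: Beta(3+60, 8+13) = Beta(63, 21).
Mode = (63−1)/(63+21−2) = 62/82 = 0.7561.
Mean = 63/(63+21) = 63/84 = 0.7500.
Left-skewed posterior ⇒ mean < mode.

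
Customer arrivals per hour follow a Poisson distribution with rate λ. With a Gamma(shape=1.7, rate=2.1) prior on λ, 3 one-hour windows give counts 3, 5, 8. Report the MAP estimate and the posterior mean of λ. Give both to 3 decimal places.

Σ counts = 16. Posterior: Gamma(shape = 1.7+16 = 17.7, rate = 2.1+3 = 5.1).
Mode = (α−1)/β = 16.7/5.1 = 3.275.
Mean = α/β = 17.7/5.1 = 3.471.
Right-skewed posterior ⇒ mode < mean.

MAP estimate = 3.275, posterior mean = 3.471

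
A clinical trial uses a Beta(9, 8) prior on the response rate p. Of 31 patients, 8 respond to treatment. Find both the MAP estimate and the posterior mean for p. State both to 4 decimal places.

MAP = 0.3478; posterior mean = 0.3542

Posterior: Beta(9+8, 8+23) = Beta(17, 31).
Mode = (17−1)/(17+31−2) = 16/46 = 0.3478.
Mean = 17/(17+31) = 17/48 = 0.3542.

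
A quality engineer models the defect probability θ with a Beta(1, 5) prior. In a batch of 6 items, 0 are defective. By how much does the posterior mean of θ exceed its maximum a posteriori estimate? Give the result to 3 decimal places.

Posterior: Beta(1+0, 5+6) = Beta(1, 11).
Since α = 1 ≤ 1 and β > 1, the Beta density is monotone decreasing on [0,1]; the mode is at 0.
Mean = 1/(1+11) = 0.083.
Difference = 0.083 − 0.000 = 0.083.
The posterior is right-skewed, so the mean exceeds the mode.

0.083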